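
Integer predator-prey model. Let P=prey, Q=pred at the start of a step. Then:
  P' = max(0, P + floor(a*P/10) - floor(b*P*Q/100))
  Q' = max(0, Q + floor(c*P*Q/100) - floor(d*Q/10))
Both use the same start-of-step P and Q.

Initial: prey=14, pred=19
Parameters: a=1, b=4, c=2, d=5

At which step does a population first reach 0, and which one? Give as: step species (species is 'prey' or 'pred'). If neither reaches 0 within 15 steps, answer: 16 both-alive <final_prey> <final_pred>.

Step 1: prey: 14+1-10=5; pred: 19+5-9=15
Step 2: prey: 5+0-3=2; pred: 15+1-7=9
Step 3: prey: 2+0-0=2; pred: 9+0-4=5
Step 4: prey: 2+0-0=2; pred: 5+0-2=3
Step 5: prey: 2+0-0=2; pred: 3+0-1=2
Step 6: prey: 2+0-0=2; pred: 2+0-1=1
Step 7: prey: 2+0-0=2; pred: 1+0-0=1
Steps 8-15: state stable at prey=2, pred=1 (no change)
No extinction within 15 steps

Answer: 16 both-alive 2 1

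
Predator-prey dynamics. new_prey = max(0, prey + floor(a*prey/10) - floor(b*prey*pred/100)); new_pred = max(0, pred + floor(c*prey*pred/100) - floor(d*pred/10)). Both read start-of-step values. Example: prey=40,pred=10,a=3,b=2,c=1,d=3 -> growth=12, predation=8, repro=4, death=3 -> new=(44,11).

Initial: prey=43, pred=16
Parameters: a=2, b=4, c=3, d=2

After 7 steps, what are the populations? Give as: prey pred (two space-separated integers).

Step 1: prey: 43+8-27=24; pred: 16+20-3=33
Step 2: prey: 24+4-31=0; pred: 33+23-6=50
Step 3: prey: 0+0-0=0; pred: 50+0-10=40
Step 4: prey: 0+0-0=0; pred: 40+0-8=32
Step 5: prey: 0+0-0=0; pred: 32+0-6=26
Step 6: prey: 0+0-0=0; pred: 26+0-5=21
Step 7: prey: 0+0-0=0; pred: 21+0-4=17

Answer: 0 17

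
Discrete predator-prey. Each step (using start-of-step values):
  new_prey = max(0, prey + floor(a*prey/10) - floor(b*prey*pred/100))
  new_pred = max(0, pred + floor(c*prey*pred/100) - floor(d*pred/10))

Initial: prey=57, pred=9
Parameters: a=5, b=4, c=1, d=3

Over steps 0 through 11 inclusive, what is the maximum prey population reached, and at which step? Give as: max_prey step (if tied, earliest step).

Answer: 66 2

Derivation:
Step 1: prey: 57+28-20=65; pred: 9+5-2=12
Step 2: prey: 65+32-31=66; pred: 12+7-3=16
Step 3: prey: 66+33-42=57; pred: 16+10-4=22
Step 4: prey: 57+28-50=35; pred: 22+12-6=28
Step 5: prey: 35+17-39=13; pred: 28+9-8=29
Step 6: prey: 13+6-15=4; pred: 29+3-8=24
Step 7: prey: 4+2-3=3; pred: 24+0-7=17
Step 8: prey: 3+1-2=2; pred: 17+0-5=12
Step 9: prey: 2+1-0=3; pred: 12+0-3=9
Step 10: prey: 3+1-1=3; pred: 9+0-2=7
Step 11: prey: 3+1-0=4; pred: 7+0-2=5
Max prey = 66 at step 2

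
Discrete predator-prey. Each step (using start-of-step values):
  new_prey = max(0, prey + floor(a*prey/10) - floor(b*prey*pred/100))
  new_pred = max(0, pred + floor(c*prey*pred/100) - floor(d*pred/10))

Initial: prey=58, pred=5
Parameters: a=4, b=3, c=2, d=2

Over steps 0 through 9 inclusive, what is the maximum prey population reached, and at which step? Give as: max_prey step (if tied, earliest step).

Answer: 83 2

Derivation:
Step 1: prey: 58+23-8=73; pred: 5+5-1=9
Step 2: prey: 73+29-19=83; pred: 9+13-1=21
Step 3: prey: 83+33-52=64; pred: 21+34-4=51
Step 4: prey: 64+25-97=0; pred: 51+65-10=106
Step 5: prey: 0+0-0=0; pred: 106+0-21=85
Step 6: prey: 0+0-0=0; pred: 85+0-17=68
Step 7: prey: 0+0-0=0; pred: 68+0-13=55
Step 8: prey: 0+0-0=0; pred: 55+0-11=44
Step 9: prey: 0+0-0=0; pred: 44+0-8=36
Max prey = 83 at step 2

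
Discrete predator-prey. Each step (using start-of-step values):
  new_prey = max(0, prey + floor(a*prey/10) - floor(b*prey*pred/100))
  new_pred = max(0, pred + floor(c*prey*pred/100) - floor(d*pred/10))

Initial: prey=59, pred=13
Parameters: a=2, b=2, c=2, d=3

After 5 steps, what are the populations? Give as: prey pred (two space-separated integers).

Answer: 0 43

Derivation:
Step 1: prey: 59+11-15=55; pred: 13+15-3=25
Step 2: prey: 55+11-27=39; pred: 25+27-7=45
Step 3: prey: 39+7-35=11; pred: 45+35-13=67
Step 4: prey: 11+2-14=0; pred: 67+14-20=61
Step 5: prey: 0+0-0=0; pred: 61+0-18=43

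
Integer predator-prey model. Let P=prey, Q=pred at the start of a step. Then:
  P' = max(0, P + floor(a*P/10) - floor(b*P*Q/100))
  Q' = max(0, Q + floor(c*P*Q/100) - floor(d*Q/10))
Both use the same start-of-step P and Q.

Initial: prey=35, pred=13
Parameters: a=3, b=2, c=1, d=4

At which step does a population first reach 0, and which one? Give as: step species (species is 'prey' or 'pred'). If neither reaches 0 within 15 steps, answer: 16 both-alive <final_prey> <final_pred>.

Step 1: prey: 35+10-9=36; pred: 13+4-5=12
Step 2: prey: 36+10-8=38; pred: 12+4-4=12
Step 3: prey: 38+11-9=40; pred: 12+4-4=12
Step 4: prey: 40+12-9=43; pred: 12+4-4=12
Step 5: prey: 43+12-10=45; pred: 12+5-4=13
Step 6: prey: 45+13-11=47; pred: 13+5-5=13
Step 7: prey: 47+14-12=49; pred: 13+6-5=14
Step 8: prey: 49+14-13=50; pred: 14+6-5=15
Step 9: prey: 50+15-15=50; pred: 15+7-6=16
Step 10: prey: 50+15-16=49; pred: 16+8-6=18
Step 11: prey: 49+14-17=46; pred: 18+8-7=19
Step 12: prey: 46+13-17=42; pred: 19+8-7=20
Step 13: prey: 42+12-16=38; pred: 20+8-8=20
Step 14: prey: 38+11-15=34; pred: 20+7-8=19
Step 15: prey: 34+10-12=32; pred: 19+6-7=18
No extinction within 15 steps

Answer: 16 both-alive 32 18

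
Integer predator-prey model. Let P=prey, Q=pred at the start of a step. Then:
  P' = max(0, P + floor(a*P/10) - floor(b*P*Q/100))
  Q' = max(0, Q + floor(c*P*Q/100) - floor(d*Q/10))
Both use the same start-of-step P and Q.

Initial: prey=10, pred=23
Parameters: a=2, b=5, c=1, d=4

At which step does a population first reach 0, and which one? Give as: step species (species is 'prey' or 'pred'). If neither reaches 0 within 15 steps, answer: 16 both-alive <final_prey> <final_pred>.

Step 1: prey: 10+2-11=1; pred: 23+2-9=16
Step 2: prey: 1+0-0=1; pred: 16+0-6=10
Step 3: prey: 1+0-0=1; pred: 10+0-4=6
Step 4: prey: 1+0-0=1; pred: 6+0-2=4
Step 5: prey: 1+0-0=1; pred: 4+0-1=3
Step 6: prey: 1+0-0=1; pred: 3+0-1=2
Step 7: prey: 1+0-0=1; pred: 2+0-0=2
Steps 8-15: state stable at prey=1, pred=2 (no change)
No extinction within 15 steps

Answer: 16 both-alive 1 2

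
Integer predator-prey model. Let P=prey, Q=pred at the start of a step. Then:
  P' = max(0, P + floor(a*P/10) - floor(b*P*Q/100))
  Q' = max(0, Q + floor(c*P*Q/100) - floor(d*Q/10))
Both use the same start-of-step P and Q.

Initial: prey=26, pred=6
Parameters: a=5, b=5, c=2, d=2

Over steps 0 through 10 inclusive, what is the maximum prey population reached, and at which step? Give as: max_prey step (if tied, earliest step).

Answer: 36 2

Derivation:
Step 1: prey: 26+13-7=32; pred: 6+3-1=8
Step 2: prey: 32+16-12=36; pred: 8+5-1=12
Step 3: prey: 36+18-21=33; pred: 12+8-2=18
Step 4: prey: 33+16-29=20; pred: 18+11-3=26
Step 5: prey: 20+10-26=4; pred: 26+10-5=31
Step 6: prey: 4+2-6=0; pred: 31+2-6=27
Step 7: prey: 0+0-0=0; pred: 27+0-5=22
Step 8: prey: 0+0-0=0; pred: 22+0-4=18
Step 9: prey: 0+0-0=0; pred: 18+0-3=15
Step 10: prey: 0+0-0=0; pred: 15+0-3=12
Max prey = 36 at step 2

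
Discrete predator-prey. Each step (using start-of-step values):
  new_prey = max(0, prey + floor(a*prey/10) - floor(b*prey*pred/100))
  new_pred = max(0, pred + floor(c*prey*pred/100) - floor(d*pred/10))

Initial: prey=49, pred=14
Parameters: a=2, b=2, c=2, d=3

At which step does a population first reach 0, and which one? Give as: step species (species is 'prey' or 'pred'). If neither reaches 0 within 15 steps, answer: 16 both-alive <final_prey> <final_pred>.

Step 1: prey: 49+9-13=45; pred: 14+13-4=23
Step 2: prey: 45+9-20=34; pred: 23+20-6=37
Step 3: prey: 34+6-25=15; pred: 37+25-11=51
Step 4: prey: 15+3-15=3; pred: 51+15-15=51
Step 5: prey: 3+0-3=0; pred: 51+3-15=39
First extinction: prey at step 5

Answer: 5 prey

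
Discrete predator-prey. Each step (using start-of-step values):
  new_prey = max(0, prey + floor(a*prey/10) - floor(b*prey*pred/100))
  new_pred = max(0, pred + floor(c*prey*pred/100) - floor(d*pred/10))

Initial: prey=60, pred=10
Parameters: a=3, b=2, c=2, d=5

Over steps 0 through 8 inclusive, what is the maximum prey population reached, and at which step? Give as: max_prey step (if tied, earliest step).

Step 1: prey: 60+18-12=66; pred: 10+12-5=17
Step 2: prey: 66+19-22=63; pred: 17+22-8=31
Step 3: prey: 63+18-39=42; pred: 31+39-15=55
Step 4: prey: 42+12-46=8; pred: 55+46-27=74
Step 5: prey: 8+2-11=0; pred: 74+11-37=48
Step 6: prey: 0+0-0=0; pred: 48+0-24=24
Step 7: prey: 0+0-0=0; pred: 24+0-12=12
Step 8: prey: 0+0-0=0; pred: 12+0-6=6
Max prey = 66 at step 1

Answer: 66 1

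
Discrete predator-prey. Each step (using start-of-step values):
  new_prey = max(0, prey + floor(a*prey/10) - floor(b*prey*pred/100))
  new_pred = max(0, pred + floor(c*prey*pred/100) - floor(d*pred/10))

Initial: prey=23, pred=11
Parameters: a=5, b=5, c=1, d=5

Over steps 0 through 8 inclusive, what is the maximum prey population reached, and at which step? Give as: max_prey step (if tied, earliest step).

Answer: 129 8

Derivation:
Step 1: prey: 23+11-12=22; pred: 11+2-5=8
Step 2: prey: 22+11-8=25; pred: 8+1-4=5
Step 3: prey: 25+12-6=31; pred: 5+1-2=4
Step 4: prey: 31+15-6=40; pred: 4+1-2=3
Step 5: prey: 40+20-6=54; pred: 3+1-1=3
Step 6: prey: 54+27-8=73; pred: 3+1-1=3
Step 7: prey: 73+36-10=99; pred: 3+2-1=4
Step 8: prey: 99+49-19=129; pred: 4+3-2=5
Max prey = 129 at step 8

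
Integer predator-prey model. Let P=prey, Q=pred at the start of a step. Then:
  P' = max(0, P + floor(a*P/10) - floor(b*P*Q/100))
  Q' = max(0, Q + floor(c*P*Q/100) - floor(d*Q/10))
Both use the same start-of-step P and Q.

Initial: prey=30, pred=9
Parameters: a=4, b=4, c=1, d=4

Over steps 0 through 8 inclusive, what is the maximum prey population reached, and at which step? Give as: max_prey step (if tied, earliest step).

Step 1: prey: 30+12-10=32; pred: 9+2-3=8
Step 2: prey: 32+12-10=34; pred: 8+2-3=7
Step 3: prey: 34+13-9=38; pred: 7+2-2=7
Step 4: prey: 38+15-10=43; pred: 7+2-2=7
Step 5: prey: 43+17-12=48; pred: 7+3-2=8
Step 6: prey: 48+19-15=52; pred: 8+3-3=8
Step 7: prey: 52+20-16=56; pred: 8+4-3=9
Step 8: prey: 56+22-20=58; pred: 9+5-3=11
Max prey = 58 at step 8

Answer: 58 8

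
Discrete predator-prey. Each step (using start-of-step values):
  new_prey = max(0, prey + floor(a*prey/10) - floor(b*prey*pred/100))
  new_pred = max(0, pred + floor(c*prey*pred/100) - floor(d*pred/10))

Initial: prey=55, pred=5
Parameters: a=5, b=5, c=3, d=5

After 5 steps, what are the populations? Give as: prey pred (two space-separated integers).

Step 1: prey: 55+27-13=69; pred: 5+8-2=11
Step 2: prey: 69+34-37=66; pred: 11+22-5=28
Step 3: prey: 66+33-92=7; pred: 28+55-14=69
Step 4: prey: 7+3-24=0; pred: 69+14-34=49
Step 5: prey: 0+0-0=0; pred: 49+0-24=25

Answer: 0 25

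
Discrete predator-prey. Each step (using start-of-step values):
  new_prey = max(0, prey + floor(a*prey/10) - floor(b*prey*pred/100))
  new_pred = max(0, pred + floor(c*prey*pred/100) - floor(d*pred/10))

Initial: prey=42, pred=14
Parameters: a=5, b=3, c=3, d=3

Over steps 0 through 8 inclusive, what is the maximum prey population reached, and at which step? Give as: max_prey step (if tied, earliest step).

Answer: 46 1

Derivation:
Step 1: prey: 42+21-17=46; pred: 14+17-4=27
Step 2: prey: 46+23-37=32; pred: 27+37-8=56
Step 3: prey: 32+16-53=0; pred: 56+53-16=93
Step 4: prey: 0+0-0=0; pred: 93+0-27=66
Step 5: prey: 0+0-0=0; pred: 66+0-19=47
Step 6: prey: 0+0-0=0; pred: 47+0-14=33
Step 7: prey: 0+0-0=0; pred: 33+0-9=24
Step 8: prey: 0+0-0=0; pred: 24+0-7=17
Max prey = 46 at step 1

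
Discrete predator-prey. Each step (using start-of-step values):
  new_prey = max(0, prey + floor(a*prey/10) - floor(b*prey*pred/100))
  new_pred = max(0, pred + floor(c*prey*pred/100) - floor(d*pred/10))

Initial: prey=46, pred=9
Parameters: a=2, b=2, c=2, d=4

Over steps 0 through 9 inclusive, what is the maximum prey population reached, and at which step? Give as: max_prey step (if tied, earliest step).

Step 1: prey: 46+9-8=47; pred: 9+8-3=14
Step 2: prey: 47+9-13=43; pred: 14+13-5=22
Step 3: prey: 43+8-18=33; pred: 22+18-8=32
Step 4: prey: 33+6-21=18; pred: 32+21-12=41
Step 5: prey: 18+3-14=7; pred: 41+14-16=39
Step 6: prey: 7+1-5=3; pred: 39+5-15=29
Step 7: prey: 3+0-1=2; pred: 29+1-11=19
Step 8: prey: 2+0-0=2; pred: 19+0-7=12
Step 9: prey: 2+0-0=2; pred: 12+0-4=8
Max prey = 47 at step 1

Answer: 47 1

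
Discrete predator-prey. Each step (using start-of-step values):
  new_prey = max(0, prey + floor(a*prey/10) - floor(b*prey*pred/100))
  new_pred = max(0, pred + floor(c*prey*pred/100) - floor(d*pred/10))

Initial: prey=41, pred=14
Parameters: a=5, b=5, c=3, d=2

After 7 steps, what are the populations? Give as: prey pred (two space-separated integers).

Step 1: prey: 41+20-28=33; pred: 14+17-2=29
Step 2: prey: 33+16-47=2; pred: 29+28-5=52
Step 3: prey: 2+1-5=0; pred: 52+3-10=45
Step 4: prey: 0+0-0=0; pred: 45+0-9=36
Step 5: prey: 0+0-0=0; pred: 36+0-7=29
Step 6: prey: 0+0-0=0; pred: 29+0-5=24
Step 7: prey: 0+0-0=0; pred: 24+0-4=20

Answer: 0 20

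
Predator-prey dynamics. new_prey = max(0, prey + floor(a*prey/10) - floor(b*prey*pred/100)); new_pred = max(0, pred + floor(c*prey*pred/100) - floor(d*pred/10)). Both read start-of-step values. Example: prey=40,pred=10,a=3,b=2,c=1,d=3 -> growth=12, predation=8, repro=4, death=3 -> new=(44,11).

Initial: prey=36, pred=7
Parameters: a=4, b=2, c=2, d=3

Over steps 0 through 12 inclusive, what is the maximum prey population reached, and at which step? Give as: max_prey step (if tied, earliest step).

Step 1: prey: 36+14-5=45; pred: 7+5-2=10
Step 2: prey: 45+18-9=54; pred: 10+9-3=16
Step 3: prey: 54+21-17=58; pred: 16+17-4=29
Step 4: prey: 58+23-33=48; pred: 29+33-8=54
Step 5: prey: 48+19-51=16; pred: 54+51-16=89
Step 6: prey: 16+6-28=0; pred: 89+28-26=91
Step 7: prey: 0+0-0=0; pred: 91+0-27=64
Step 8: prey: 0+0-0=0; pred: 64+0-19=45
Step 9: prey: 0+0-0=0; pred: 45+0-13=32
Step 10: prey: 0+0-0=0; pred: 32+0-9=23
Step 11: prey: 0+0-0=0; pred: 23+0-6=17
Step 12: prey: 0+0-0=0; pred: 17+0-5=12
Max prey = 58 at step 3

Answer: 58 3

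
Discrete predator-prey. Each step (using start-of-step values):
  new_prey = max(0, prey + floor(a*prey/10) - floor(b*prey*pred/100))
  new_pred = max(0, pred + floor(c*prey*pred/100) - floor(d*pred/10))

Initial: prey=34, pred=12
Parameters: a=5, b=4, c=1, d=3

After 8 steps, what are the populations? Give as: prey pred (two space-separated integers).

Step 1: prey: 34+17-16=35; pred: 12+4-3=13
Step 2: prey: 35+17-18=34; pred: 13+4-3=14
Step 3: prey: 34+17-19=32; pred: 14+4-4=14
Step 4: prey: 32+16-17=31; pred: 14+4-4=14
Step 5: prey: 31+15-17=29; pred: 14+4-4=14
Step 6: prey: 29+14-16=27; pred: 14+4-4=14
Step 7: prey: 27+13-15=25; pred: 14+3-4=13
Step 8: prey: 25+12-13=24; pred: 13+3-3=13

Answer: 24 13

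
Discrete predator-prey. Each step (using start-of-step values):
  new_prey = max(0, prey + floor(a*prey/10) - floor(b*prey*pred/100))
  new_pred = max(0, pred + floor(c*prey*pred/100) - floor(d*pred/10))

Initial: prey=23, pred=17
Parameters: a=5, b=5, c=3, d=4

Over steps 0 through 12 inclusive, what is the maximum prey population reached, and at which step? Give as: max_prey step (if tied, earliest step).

Step 1: prey: 23+11-19=15; pred: 17+11-6=22
Step 2: prey: 15+7-16=6; pred: 22+9-8=23
Step 3: prey: 6+3-6=3; pred: 23+4-9=18
Step 4: prey: 3+1-2=2; pred: 18+1-7=12
Step 5: prey: 2+1-1=2; pred: 12+0-4=8
Step 6: prey: 2+1-0=3; pred: 8+0-3=5
Step 7: prey: 3+1-0=4; pred: 5+0-2=3
Step 8: prey: 4+2-0=6; pred: 3+0-1=2
Step 9: prey: 6+3-0=9; pred: 2+0-0=2
Step 10: prey: 9+4-0=13; pred: 2+0-0=2
Step 11: prey: 13+6-1=18; pred: 2+0-0=2
Step 12: prey: 18+9-1=26; pred: 2+1-0=3
Max prey = 26 at step 12

Answer: 26 12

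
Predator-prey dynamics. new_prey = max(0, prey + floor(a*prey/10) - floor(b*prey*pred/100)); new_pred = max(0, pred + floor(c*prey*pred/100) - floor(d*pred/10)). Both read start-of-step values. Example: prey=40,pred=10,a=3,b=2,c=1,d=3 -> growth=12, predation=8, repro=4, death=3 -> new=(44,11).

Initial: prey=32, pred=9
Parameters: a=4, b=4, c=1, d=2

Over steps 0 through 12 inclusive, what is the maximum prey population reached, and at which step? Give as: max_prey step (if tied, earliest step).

Step 1: prey: 32+12-11=33; pred: 9+2-1=10
Step 2: prey: 33+13-13=33; pred: 10+3-2=11
Step 3: prey: 33+13-14=32; pred: 11+3-2=12
Step 4: prey: 32+12-15=29; pred: 12+3-2=13
Step 5: prey: 29+11-15=25; pred: 13+3-2=14
Step 6: prey: 25+10-14=21; pred: 14+3-2=15
Step 7: prey: 21+8-12=17; pred: 15+3-3=15
Step 8: prey: 17+6-10=13; pred: 15+2-3=14
Step 9: prey: 13+5-7=11; pred: 14+1-2=13
Step 10: prey: 11+4-5=10; pred: 13+1-2=12
Step 11: prey: 10+4-4=10; pred: 12+1-2=11
Step 12: prey: 10+4-4=10; pred: 11+1-2=10
Max prey = 33 at step 1

Answer: 33 1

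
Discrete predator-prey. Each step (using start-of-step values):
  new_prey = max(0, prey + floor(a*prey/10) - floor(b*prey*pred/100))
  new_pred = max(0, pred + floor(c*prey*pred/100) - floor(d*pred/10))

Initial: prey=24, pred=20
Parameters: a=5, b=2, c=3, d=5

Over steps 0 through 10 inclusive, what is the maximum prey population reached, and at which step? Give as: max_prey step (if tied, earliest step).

Answer: 28 2

Derivation:
Step 1: prey: 24+12-9=27; pred: 20+14-10=24
Step 2: prey: 27+13-12=28; pred: 24+19-12=31
Step 3: prey: 28+14-17=25; pred: 31+26-15=42
Step 4: prey: 25+12-21=16; pred: 42+31-21=52
Step 5: prey: 16+8-16=8; pred: 52+24-26=50
Step 6: prey: 8+4-8=4; pred: 50+12-25=37
Step 7: prey: 4+2-2=4; pred: 37+4-18=23
Step 8: prey: 4+2-1=5; pred: 23+2-11=14
Step 9: prey: 5+2-1=6; pred: 14+2-7=9
Step 10: prey: 6+3-1=8; pred: 9+1-4=6
Max prey = 28 at step 2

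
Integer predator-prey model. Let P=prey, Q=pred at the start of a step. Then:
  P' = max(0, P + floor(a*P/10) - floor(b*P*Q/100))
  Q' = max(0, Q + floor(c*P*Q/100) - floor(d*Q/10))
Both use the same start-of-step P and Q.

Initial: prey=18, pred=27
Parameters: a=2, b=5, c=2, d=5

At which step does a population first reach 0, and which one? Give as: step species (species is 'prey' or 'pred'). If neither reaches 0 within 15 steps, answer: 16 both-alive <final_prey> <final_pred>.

Step 1: prey: 18+3-24=0; pred: 27+9-13=23
First extinction: prey at step 1

Answer: 1 prey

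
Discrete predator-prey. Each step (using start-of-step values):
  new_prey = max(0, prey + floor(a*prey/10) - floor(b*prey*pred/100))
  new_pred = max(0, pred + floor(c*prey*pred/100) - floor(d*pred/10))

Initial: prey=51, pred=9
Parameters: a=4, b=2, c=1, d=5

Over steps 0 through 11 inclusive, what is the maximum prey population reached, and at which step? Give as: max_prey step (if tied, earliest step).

Step 1: prey: 51+20-9=62; pred: 9+4-4=9
Step 2: prey: 62+24-11=75; pred: 9+5-4=10
Step 3: prey: 75+30-15=90; pred: 10+7-5=12
Step 4: prey: 90+36-21=105; pred: 12+10-6=16
Step 5: prey: 105+42-33=114; pred: 16+16-8=24
Step 6: prey: 114+45-54=105; pred: 24+27-12=39
Step 7: prey: 105+42-81=66; pred: 39+40-19=60
Step 8: prey: 66+26-79=13; pred: 60+39-30=69
Step 9: prey: 13+5-17=1; pred: 69+8-34=43
Step 10: prey: 1+0-0=1; pred: 43+0-21=22
Step 11: prey: 1+0-0=1; pred: 22+0-11=11
Max prey = 114 at step 5

Answer: 114 5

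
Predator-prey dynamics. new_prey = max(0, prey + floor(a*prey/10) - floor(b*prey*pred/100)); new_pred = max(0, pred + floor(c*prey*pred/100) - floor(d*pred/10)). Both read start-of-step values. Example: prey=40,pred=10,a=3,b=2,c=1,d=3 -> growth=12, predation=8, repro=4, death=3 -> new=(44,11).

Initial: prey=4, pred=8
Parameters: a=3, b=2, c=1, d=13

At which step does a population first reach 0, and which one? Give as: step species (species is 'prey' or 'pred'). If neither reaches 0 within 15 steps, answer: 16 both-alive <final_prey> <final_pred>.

Step 1: prey: 4+1-0=5; pred: 8+0-10=0
First extinction: pred at step 1

Answer: 1 pred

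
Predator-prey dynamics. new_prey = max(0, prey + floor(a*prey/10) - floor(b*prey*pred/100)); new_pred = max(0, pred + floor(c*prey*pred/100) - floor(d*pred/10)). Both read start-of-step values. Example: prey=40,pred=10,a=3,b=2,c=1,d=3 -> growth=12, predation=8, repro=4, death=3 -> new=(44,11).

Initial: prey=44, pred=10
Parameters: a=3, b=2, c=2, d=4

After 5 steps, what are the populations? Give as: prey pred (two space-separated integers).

Step 1: prey: 44+13-8=49; pred: 10+8-4=14
Step 2: prey: 49+14-13=50; pred: 14+13-5=22
Step 3: prey: 50+15-22=43; pred: 22+22-8=36
Step 4: prey: 43+12-30=25; pred: 36+30-14=52
Step 5: prey: 25+7-26=6; pred: 52+26-20=58

Answer: 6 58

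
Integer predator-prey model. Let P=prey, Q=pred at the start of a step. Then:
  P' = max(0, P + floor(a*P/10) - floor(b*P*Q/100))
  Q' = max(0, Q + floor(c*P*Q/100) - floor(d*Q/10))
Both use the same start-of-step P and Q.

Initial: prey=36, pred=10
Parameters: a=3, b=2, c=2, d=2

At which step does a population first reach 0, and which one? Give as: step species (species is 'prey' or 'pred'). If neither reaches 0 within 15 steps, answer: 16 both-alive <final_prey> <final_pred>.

Step 1: prey: 36+10-7=39; pred: 10+7-2=15
Step 2: prey: 39+11-11=39; pred: 15+11-3=23
Step 3: prey: 39+11-17=33; pred: 23+17-4=36
Step 4: prey: 33+9-23=19; pred: 36+23-7=52
Step 5: prey: 19+5-19=5; pred: 52+19-10=61
Step 6: prey: 5+1-6=0; pred: 61+6-12=55
First extinction: prey at step 6

Answer: 6 prey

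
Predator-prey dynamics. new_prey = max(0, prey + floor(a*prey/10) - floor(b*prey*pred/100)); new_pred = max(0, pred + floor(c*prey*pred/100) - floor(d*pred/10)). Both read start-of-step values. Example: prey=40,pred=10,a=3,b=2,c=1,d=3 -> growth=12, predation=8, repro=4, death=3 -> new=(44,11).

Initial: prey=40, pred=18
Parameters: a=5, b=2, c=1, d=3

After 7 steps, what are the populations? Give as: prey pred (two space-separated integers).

Answer: 17 44

Derivation:
Step 1: prey: 40+20-14=46; pred: 18+7-5=20
Step 2: prey: 46+23-18=51; pred: 20+9-6=23
Step 3: prey: 51+25-23=53; pred: 23+11-6=28
Step 4: prey: 53+26-29=50; pred: 28+14-8=34
Step 5: prey: 50+25-34=41; pred: 34+17-10=41
Step 6: prey: 41+20-33=28; pred: 41+16-12=45
Step 7: prey: 28+14-25=17; pred: 45+12-13=44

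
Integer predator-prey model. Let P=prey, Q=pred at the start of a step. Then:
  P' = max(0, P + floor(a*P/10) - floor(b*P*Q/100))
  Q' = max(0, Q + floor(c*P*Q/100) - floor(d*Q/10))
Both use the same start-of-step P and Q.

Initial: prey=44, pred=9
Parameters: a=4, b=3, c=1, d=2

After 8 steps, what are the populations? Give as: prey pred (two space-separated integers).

Step 1: prey: 44+17-11=50; pred: 9+3-1=11
Step 2: prey: 50+20-16=54; pred: 11+5-2=14
Step 3: prey: 54+21-22=53; pred: 14+7-2=19
Step 4: prey: 53+21-30=44; pred: 19+10-3=26
Step 5: prey: 44+17-34=27; pred: 26+11-5=32
Step 6: prey: 27+10-25=12; pred: 32+8-6=34
Step 7: prey: 12+4-12=4; pred: 34+4-6=32
Step 8: prey: 4+1-3=2; pred: 32+1-6=27

Answer: 2 27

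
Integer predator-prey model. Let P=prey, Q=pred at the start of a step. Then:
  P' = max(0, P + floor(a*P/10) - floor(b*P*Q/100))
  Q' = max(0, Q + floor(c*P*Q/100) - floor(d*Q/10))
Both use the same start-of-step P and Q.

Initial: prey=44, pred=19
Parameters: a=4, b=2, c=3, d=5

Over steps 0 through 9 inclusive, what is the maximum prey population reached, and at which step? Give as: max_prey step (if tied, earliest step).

Step 1: prey: 44+17-16=45; pred: 19+25-9=35
Step 2: prey: 45+18-31=32; pred: 35+47-17=65
Step 3: prey: 32+12-41=3; pred: 65+62-32=95
Step 4: prey: 3+1-5=0; pred: 95+8-47=56
Step 5: prey: 0+0-0=0; pred: 56+0-28=28
Step 6: prey: 0+0-0=0; pred: 28+0-14=14
Step 7: prey: 0+0-0=0; pred: 14+0-7=7
Step 8: prey: 0+0-0=0; pred: 7+0-3=4
Step 9: prey: 0+0-0=0; pred: 4+0-2=2
Max prey = 45 at step 1

Answer: 45 1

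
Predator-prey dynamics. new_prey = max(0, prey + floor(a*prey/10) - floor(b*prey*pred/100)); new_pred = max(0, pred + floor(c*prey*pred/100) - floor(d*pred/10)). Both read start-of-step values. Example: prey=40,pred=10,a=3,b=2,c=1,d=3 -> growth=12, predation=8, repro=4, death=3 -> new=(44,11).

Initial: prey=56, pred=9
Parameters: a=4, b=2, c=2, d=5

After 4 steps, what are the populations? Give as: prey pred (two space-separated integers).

Step 1: prey: 56+22-10=68; pred: 9+10-4=15
Step 2: prey: 68+27-20=75; pred: 15+20-7=28
Step 3: prey: 75+30-42=63; pred: 28+42-14=56
Step 4: prey: 63+25-70=18; pred: 56+70-28=98

Answer: 18 98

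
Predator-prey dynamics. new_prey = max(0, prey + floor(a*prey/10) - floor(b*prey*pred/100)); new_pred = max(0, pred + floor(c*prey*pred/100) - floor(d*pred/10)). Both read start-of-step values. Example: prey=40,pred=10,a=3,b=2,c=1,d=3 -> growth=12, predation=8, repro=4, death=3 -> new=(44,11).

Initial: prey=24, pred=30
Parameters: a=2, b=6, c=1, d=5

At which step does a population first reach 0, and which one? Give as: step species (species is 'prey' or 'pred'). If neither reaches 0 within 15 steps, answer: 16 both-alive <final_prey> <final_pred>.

Step 1: prey: 24+4-43=0; pred: 30+7-15=22
First extinction: prey at step 1

Answer: 1 prey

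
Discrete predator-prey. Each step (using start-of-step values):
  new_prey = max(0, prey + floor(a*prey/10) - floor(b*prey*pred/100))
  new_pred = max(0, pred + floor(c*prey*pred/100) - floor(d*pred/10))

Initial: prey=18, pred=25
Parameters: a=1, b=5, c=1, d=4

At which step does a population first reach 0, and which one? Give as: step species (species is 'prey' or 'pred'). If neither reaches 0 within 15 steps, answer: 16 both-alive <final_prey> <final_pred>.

Answer: 1 prey

Derivation:
Step 1: prey: 18+1-22=0; pred: 25+4-10=19
First extinction: prey at step 1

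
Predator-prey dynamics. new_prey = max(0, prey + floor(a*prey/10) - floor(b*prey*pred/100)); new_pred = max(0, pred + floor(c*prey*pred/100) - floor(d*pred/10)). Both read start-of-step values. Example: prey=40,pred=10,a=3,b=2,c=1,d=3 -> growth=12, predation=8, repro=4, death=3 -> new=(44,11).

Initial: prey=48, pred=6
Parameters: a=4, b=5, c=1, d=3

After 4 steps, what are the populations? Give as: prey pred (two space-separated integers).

Step 1: prey: 48+19-14=53; pred: 6+2-1=7
Step 2: prey: 53+21-18=56; pred: 7+3-2=8
Step 3: prey: 56+22-22=56; pred: 8+4-2=10
Step 4: prey: 56+22-28=50; pred: 10+5-3=12

Answer: 50 12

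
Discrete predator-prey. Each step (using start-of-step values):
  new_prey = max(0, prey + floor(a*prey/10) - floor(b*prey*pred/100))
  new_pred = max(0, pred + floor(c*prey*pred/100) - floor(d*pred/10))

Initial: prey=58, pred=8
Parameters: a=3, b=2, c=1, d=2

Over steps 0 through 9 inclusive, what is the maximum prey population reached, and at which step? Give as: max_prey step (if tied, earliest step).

Step 1: prey: 58+17-9=66; pred: 8+4-1=11
Step 2: prey: 66+19-14=71; pred: 11+7-2=16
Step 3: prey: 71+21-22=70; pred: 16+11-3=24
Step 4: prey: 70+21-33=58; pred: 24+16-4=36
Step 5: prey: 58+17-41=34; pred: 36+20-7=49
Step 6: prey: 34+10-33=11; pred: 49+16-9=56
Step 7: prey: 11+3-12=2; pred: 56+6-11=51
Step 8: prey: 2+0-2=0; pred: 51+1-10=42
Step 9: prey: 0+0-0=0; pred: 42+0-8=34
Max prey = 71 at step 2

Answer: 71 2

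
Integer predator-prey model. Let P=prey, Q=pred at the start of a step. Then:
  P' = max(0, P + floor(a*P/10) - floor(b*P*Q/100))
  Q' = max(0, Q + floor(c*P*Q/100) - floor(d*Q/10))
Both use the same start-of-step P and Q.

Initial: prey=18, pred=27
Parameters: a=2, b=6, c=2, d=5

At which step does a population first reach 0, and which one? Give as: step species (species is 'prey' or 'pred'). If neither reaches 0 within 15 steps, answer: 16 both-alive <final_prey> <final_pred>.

Step 1: prey: 18+3-29=0; pred: 27+9-13=23
First extinction: prey at step 1

Answer: 1 prey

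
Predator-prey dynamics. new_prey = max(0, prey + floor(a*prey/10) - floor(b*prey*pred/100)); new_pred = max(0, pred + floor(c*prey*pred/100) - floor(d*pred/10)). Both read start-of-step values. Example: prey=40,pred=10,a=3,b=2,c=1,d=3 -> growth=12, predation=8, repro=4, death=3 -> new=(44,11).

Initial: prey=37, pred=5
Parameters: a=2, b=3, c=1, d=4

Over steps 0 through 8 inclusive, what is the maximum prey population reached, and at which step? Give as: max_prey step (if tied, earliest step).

Step 1: prey: 37+7-5=39; pred: 5+1-2=4
Step 2: prey: 39+7-4=42; pred: 4+1-1=4
Step 3: prey: 42+8-5=45; pred: 4+1-1=4
Step 4: prey: 45+9-5=49; pred: 4+1-1=4
Step 5: prey: 49+9-5=53; pred: 4+1-1=4
Step 6: prey: 53+10-6=57; pred: 4+2-1=5
Step 7: prey: 57+11-8=60; pred: 5+2-2=5
Step 8: prey: 60+12-9=63; pred: 5+3-2=6
Max prey = 63 at step 8

Answer: 63 8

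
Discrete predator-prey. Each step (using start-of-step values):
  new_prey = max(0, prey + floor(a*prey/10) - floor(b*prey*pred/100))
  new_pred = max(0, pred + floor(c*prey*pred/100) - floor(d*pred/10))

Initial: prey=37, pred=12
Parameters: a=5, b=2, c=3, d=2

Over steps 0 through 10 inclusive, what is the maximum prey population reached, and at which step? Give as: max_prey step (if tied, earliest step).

Step 1: prey: 37+18-8=47; pred: 12+13-2=23
Step 2: prey: 47+23-21=49; pred: 23+32-4=51
Step 3: prey: 49+24-49=24; pred: 51+74-10=115
Step 4: prey: 24+12-55=0; pred: 115+82-23=174
Step 5: prey: 0+0-0=0; pred: 174+0-34=140
Step 6: prey: 0+0-0=0; pred: 140+0-28=112
Step 7: prey: 0+0-0=0; pred: 112+0-22=90
Step 8: prey: 0+0-0=0; pred: 90+0-18=72
Step 9: prey: 0+0-0=0; pred: 72+0-14=58
Step 10: prey: 0+0-0=0; pred: 58+0-11=47
Max prey = 49 at step 2

Answer: 49 2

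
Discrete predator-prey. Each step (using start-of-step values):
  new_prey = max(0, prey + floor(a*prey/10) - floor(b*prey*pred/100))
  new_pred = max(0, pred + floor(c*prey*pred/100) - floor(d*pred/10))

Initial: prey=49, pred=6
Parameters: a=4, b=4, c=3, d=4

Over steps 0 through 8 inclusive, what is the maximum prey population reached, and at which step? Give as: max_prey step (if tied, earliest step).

Answer: 57 1

Derivation:
Step 1: prey: 49+19-11=57; pred: 6+8-2=12
Step 2: prey: 57+22-27=52; pred: 12+20-4=28
Step 3: prey: 52+20-58=14; pred: 28+43-11=60
Step 4: prey: 14+5-33=0; pred: 60+25-24=61
Step 5: prey: 0+0-0=0; pred: 61+0-24=37
Step 6: prey: 0+0-0=0; pred: 37+0-14=23
Step 7: prey: 0+0-0=0; pred: 23+0-9=14
Step 8: prey: 0+0-0=0; pred: 14+0-5=9
Max prey = 57 at step 1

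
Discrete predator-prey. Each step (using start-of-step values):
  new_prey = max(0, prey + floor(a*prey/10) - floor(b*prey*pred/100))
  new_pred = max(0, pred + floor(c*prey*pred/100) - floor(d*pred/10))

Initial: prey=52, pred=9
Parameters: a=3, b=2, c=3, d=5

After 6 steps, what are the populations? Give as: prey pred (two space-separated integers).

Answer: 0 27

Derivation:
Step 1: prey: 52+15-9=58; pred: 9+14-4=19
Step 2: prey: 58+17-22=53; pred: 19+33-9=43
Step 3: prey: 53+15-45=23; pred: 43+68-21=90
Step 4: prey: 23+6-41=0; pred: 90+62-45=107
Step 5: prey: 0+0-0=0; pred: 107+0-53=54
Step 6: prey: 0+0-0=0; pred: 54+0-27=27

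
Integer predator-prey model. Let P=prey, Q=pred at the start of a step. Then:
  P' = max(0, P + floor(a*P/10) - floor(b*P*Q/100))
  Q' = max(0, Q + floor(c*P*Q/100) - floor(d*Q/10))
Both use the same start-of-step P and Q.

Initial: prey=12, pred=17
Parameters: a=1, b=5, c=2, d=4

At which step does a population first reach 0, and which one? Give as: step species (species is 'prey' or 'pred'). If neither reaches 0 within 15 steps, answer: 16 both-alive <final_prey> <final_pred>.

Answer: 16 both-alive 1 2

Derivation:
Step 1: prey: 12+1-10=3; pred: 17+4-6=15
Step 2: prey: 3+0-2=1; pred: 15+0-6=9
Step 3: prey: 1+0-0=1; pred: 9+0-3=6
Step 4: prey: 1+0-0=1; pred: 6+0-2=4
Step 5: prey: 1+0-0=1; pred: 4+0-1=3
Step 6: prey: 1+0-0=1; pred: 3+0-1=2
Step 7: prey: 1+0-0=1; pred: 2+0-0=2
Steps 8-15: state stable at prey=1, pred=2 (no change)
No extinction within 15 steps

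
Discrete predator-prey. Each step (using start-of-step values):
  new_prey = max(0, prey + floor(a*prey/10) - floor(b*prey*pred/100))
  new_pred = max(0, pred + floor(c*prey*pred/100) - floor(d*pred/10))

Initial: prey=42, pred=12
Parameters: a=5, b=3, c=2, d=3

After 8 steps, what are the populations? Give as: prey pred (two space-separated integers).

Answer: 0 15

Derivation:
Step 1: prey: 42+21-15=48; pred: 12+10-3=19
Step 2: prey: 48+24-27=45; pred: 19+18-5=32
Step 3: prey: 45+22-43=24; pred: 32+28-9=51
Step 4: prey: 24+12-36=0; pred: 51+24-15=60
Step 5: prey: 0+0-0=0; pred: 60+0-18=42
Step 6: prey: 0+0-0=0; pred: 42+0-12=30
Step 7: prey: 0+0-0=0; pred: 30+0-9=21
Step 8: prey: 0+0-0=0; pred: 21+0-6=15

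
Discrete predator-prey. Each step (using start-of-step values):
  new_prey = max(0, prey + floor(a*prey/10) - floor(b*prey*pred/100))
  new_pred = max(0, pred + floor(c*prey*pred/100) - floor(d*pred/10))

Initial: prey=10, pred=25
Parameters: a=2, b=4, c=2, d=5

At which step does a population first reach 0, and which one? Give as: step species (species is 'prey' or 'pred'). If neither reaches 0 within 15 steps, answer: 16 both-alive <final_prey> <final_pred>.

Answer: 16 both-alive 1 1

Derivation:
Step 1: prey: 10+2-10=2; pred: 25+5-12=18
Step 2: prey: 2+0-1=1; pred: 18+0-9=9
Step 3: prey: 1+0-0=1; pred: 9+0-4=5
Step 4: prey: 1+0-0=1; pred: 5+0-2=3
Step 5: prey: 1+0-0=1; pred: 3+0-1=2
Step 6: prey: 1+0-0=1; pred: 2+0-1=1
Step 7: prey: 1+0-0=1; pred: 1+0-0=1
Steps 8-15: state stable at prey=1, pred=1 (no change)
No extinction within 15 steps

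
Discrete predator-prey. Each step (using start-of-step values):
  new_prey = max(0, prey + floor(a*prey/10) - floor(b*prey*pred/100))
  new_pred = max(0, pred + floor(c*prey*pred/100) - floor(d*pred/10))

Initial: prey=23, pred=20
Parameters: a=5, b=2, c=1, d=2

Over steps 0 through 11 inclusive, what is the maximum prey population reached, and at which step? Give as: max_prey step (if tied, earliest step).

Answer: 32 5

Derivation:
Step 1: prey: 23+11-9=25; pred: 20+4-4=20
Step 2: prey: 25+12-10=27; pred: 20+5-4=21
Step 3: prey: 27+13-11=29; pred: 21+5-4=22
Step 4: prey: 29+14-12=31; pred: 22+6-4=24
Step 5: prey: 31+15-14=32; pred: 24+7-4=27
Step 6: prey: 32+16-17=31; pred: 27+8-5=30
Step 7: prey: 31+15-18=28; pred: 30+9-6=33
Step 8: prey: 28+14-18=24; pred: 33+9-6=36
Step 9: prey: 24+12-17=19; pred: 36+8-7=37
Step 10: prey: 19+9-14=14; pred: 37+7-7=37
Step 11: prey: 14+7-10=11; pred: 37+5-7=35
Max prey = 32 at step 5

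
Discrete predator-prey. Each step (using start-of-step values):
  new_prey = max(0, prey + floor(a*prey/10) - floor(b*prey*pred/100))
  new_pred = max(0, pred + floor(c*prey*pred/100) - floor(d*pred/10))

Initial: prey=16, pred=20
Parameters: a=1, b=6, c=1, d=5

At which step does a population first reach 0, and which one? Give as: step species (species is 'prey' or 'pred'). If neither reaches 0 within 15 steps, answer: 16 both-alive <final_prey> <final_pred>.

Step 1: prey: 16+1-19=0; pred: 20+3-10=13
First extinction: prey at step 1

Answer: 1 prey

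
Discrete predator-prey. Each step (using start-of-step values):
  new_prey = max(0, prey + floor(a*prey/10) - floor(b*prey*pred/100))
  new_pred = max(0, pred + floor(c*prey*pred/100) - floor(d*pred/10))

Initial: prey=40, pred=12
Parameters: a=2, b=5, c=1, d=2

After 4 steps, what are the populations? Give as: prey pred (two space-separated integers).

Step 1: prey: 40+8-24=24; pred: 12+4-2=14
Step 2: prey: 24+4-16=12; pred: 14+3-2=15
Step 3: prey: 12+2-9=5; pred: 15+1-3=13
Step 4: prey: 5+1-3=3; pred: 13+0-2=11

Answer: 3 11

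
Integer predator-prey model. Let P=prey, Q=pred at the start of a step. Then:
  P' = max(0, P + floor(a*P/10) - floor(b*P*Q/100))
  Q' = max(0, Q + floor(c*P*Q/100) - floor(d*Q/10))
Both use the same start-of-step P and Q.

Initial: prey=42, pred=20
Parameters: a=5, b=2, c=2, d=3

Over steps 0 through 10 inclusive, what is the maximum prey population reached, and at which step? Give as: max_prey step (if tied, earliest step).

Answer: 47 1

Derivation:
Step 1: prey: 42+21-16=47; pred: 20+16-6=30
Step 2: prey: 47+23-28=42; pred: 30+28-9=49
Step 3: prey: 42+21-41=22; pred: 49+41-14=76
Step 4: prey: 22+11-33=0; pred: 76+33-22=87
Step 5: prey: 0+0-0=0; pred: 87+0-26=61
Step 6: prey: 0+0-0=0; pred: 61+0-18=43
Step 7: prey: 0+0-0=0; pred: 43+0-12=31
Step 8: prey: 0+0-0=0; pred: 31+0-9=22
Step 9: prey: 0+0-0=0; pred: 22+0-6=16
Step 10: prey: 0+0-0=0; pred: 16+0-4=12
Max prey = 47 at step 1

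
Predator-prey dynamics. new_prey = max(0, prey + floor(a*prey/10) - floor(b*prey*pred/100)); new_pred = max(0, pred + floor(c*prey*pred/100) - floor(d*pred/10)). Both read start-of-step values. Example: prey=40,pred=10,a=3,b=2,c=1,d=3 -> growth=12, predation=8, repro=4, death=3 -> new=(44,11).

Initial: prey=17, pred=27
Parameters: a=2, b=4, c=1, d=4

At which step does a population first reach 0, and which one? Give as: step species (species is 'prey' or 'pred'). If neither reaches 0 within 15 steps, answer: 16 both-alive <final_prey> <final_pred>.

Answer: 16 both-alive 1 2

Derivation:
Step 1: prey: 17+3-18=2; pred: 27+4-10=21
Step 2: prey: 2+0-1=1; pred: 21+0-8=13
Step 3: prey: 1+0-0=1; pred: 13+0-5=8
Step 4: prey: 1+0-0=1; pred: 8+0-3=5
Step 5: prey: 1+0-0=1; pred: 5+0-2=3
Step 6: prey: 1+0-0=1; pred: 3+0-1=2
Step 7: prey: 1+0-0=1; pred: 2+0-0=2
Steps 8-15: state stable at prey=1, pred=2 (no change)
No extinction within 15 steps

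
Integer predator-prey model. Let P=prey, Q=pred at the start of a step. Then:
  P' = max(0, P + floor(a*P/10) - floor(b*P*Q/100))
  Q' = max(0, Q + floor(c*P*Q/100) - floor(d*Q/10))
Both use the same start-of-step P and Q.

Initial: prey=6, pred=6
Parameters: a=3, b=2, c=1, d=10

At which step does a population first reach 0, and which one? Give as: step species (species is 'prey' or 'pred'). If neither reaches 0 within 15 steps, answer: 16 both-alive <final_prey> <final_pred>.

Step 1: prey: 6+1-0=7; pred: 6+0-6=0
First extinction: pred at step 1

Answer: 1 pred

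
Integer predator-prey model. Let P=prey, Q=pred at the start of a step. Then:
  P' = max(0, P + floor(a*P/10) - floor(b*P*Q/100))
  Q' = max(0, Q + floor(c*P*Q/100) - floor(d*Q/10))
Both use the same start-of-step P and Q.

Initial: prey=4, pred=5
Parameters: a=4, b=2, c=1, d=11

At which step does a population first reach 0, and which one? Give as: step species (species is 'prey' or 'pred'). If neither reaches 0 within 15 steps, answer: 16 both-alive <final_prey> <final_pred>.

Step 1: prey: 4+1-0=5; pred: 5+0-5=0
First extinction: pred at step 1

Answer: 1 pred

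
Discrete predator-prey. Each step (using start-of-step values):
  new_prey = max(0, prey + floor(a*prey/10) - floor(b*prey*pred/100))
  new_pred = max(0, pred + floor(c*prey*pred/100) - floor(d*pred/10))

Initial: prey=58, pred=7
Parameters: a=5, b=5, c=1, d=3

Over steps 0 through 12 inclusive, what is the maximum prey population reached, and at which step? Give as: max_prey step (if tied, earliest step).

Answer: 70 2

Derivation:
Step 1: prey: 58+29-20=67; pred: 7+4-2=9
Step 2: prey: 67+33-30=70; pred: 9+6-2=13
Step 3: prey: 70+35-45=60; pred: 13+9-3=19
Step 4: prey: 60+30-57=33; pred: 19+11-5=25
Step 5: prey: 33+16-41=8; pred: 25+8-7=26
Step 6: prey: 8+4-10=2; pred: 26+2-7=21
Step 7: prey: 2+1-2=1; pred: 21+0-6=15
Step 8: prey: 1+0-0=1; pred: 15+0-4=11
Step 9: prey: 1+0-0=1; pred: 11+0-3=8
Step 10: prey: 1+0-0=1; pred: 8+0-2=6
Step 11: prey: 1+0-0=1; pred: 6+0-1=5
Step 12: prey: 1+0-0=1; pred: 5+0-1=4
Max prey = 70 at step 2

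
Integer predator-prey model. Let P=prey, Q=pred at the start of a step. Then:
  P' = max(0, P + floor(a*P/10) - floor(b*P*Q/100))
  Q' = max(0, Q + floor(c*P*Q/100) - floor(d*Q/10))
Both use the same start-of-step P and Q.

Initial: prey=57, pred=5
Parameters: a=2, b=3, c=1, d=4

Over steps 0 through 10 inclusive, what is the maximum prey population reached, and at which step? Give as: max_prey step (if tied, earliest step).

Answer: 64 3

Derivation:
Step 1: prey: 57+11-8=60; pred: 5+2-2=5
Step 2: prey: 60+12-9=63; pred: 5+3-2=6
Step 3: prey: 63+12-11=64; pred: 6+3-2=7
Step 4: prey: 64+12-13=63; pred: 7+4-2=9
Step 5: prey: 63+12-17=58; pred: 9+5-3=11
Step 6: prey: 58+11-19=50; pred: 11+6-4=13
Step 7: prey: 50+10-19=41; pred: 13+6-5=14
Step 8: prey: 41+8-17=32; pred: 14+5-5=14
Step 9: prey: 32+6-13=25; pred: 14+4-5=13
Step 10: prey: 25+5-9=21; pred: 13+3-5=11
Max prey = 64 at step 3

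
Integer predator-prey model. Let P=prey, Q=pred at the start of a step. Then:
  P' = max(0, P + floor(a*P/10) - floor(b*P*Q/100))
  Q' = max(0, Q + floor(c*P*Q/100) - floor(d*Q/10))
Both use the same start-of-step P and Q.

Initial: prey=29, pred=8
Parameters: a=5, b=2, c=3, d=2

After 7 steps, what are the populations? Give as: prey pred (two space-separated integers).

Step 1: prey: 29+14-4=39; pred: 8+6-1=13
Step 2: prey: 39+19-10=48; pred: 13+15-2=26
Step 3: prey: 48+24-24=48; pred: 26+37-5=58
Step 4: prey: 48+24-55=17; pred: 58+83-11=130
Step 5: prey: 17+8-44=0; pred: 130+66-26=170
Step 6: prey: 0+0-0=0; pred: 170+0-34=136
Step 7: prey: 0+0-0=0; pred: 136+0-27=109

Answer: 0 109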